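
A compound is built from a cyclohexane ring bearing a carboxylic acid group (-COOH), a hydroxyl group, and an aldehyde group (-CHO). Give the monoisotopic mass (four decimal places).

Atom tally by fragment:
  cyclohexane ring core → C:6 H:12
  (− 3 ring H displaced by substituents)
  + COOH → C:1 H:1 O:2
  + OH → O:1 H:1
  + CHO → C:1 H:1 O:1
Element totals:
  C: 8
  H: 12
  O: 4
Molecular formula: C8H12O4.
  M = 8(12.0) + 12(1.007825) + 4(15.994915)
    = 96.000000 + 12.093900 + 63.979660 = 172.073560

172.0736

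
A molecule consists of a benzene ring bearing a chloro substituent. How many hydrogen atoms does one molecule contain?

5

Atom tally by fragment:
  benzene ring core → C:6 H:6
  (− 1 ring H displaced by substituents)
  + Cl → Cl:1
Element totals:
  C: 6
  H: 5
  Cl: 1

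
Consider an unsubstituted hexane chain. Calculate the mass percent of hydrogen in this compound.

16.38%

Atom tally by fragment:
  CH3 → C:1 H:3
  CH2 → C:1 H:2
  CH2 → C:1 H:2
  CH2 → C:1 H:2
  CH2 → C:1 H:2
  CH3 → C:1 H:3
Element totals:
  C: 6
  H: 14
Molecular formula: C6H14.
Molar mass = 86.178 g/mol.
Mass from H: 14 × 1.008 = 14.112 g/mol.
%H = 14.112 / 86.178 × 100 = 16.38%.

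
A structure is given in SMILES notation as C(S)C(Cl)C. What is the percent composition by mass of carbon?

32.58%

Atom tally by fragment:
  HSCH2 → C:1 H:3 S:1
  CH(Cl) → C:1 H:1 Cl:1
  CH3 → C:1 H:3
Element totals:
  C: 3
  H: 7
  Cl: 1
  S: 1
Molecular formula: C3H7ClS.
Molar mass = 110.599 g/mol.
Mass from C: 3 × 12.011 = 36.033 g/mol.
%C = 36.033 / 110.599 × 100 = 32.58%.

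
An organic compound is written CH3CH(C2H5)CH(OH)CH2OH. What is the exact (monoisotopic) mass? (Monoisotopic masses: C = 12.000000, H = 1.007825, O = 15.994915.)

118.0994

Element totals:
  C: 6
  H: 14
  O: 2
Molecular formula: C6H14O2.
  M = 6(12.0) + 14(1.007825) + 2(15.994915)
    = 72.000000 + 14.109550 + 31.989830 = 118.099380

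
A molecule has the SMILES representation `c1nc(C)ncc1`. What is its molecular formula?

C5H6N2

Atom tally by fragment:
  pyrimidine ring core → C:4 H:4 N:2
  (− 1 ring H displaced by substituents)
  + CH3 → C:1 H:3
Element totals:
  C: 5
  H: 6
  N: 2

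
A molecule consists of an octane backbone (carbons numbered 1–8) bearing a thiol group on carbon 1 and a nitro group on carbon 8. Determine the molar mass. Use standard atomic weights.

Atom tally by fragment:
  HSCH2 → C:1 H:3 S:1
  CH2 → C:1 H:2
  CH2 → C:1 H:2
  CH2 → C:1 H:2
  CH2 → C:1 H:2
  CH2 → C:1 H:2
  CH2 → C:1 H:2
  CH2NO2 → C:1 H:2 N:1 O:2
Element totals:
  C: 8
  H: 17
  N: 1
  O: 2
  S: 1
Molecular formula: C8H17NO2S.
  M = 8(12.011) + 17(1.008) + 14.007 + 2(15.999) + 32.06
    = 96.088 + 17.136 + 14.007 + 31.998 + 32.060 = 191.289

191.29 g/mol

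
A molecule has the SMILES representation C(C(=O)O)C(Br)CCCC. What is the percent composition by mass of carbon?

40.21%

Atom tally by fragment:
  HOOCCH2 → C:2 H:3 O:2
  CH(Br) → C:1 H:1 Br:1
  CH2 → C:1 H:2
  CH2 → C:1 H:2
  CH2 → C:1 H:2
  CH3 → C:1 H:3
Element totals:
  C: 7
  H: 13
  Br: 1
  O: 2
Molecular formula: C7H13BrO2.
Molar mass = 209.083 g/mol.
Mass from C: 7 × 12.011 = 84.077 g/mol.
%C = 84.077 / 209.083 × 100 = 40.21%.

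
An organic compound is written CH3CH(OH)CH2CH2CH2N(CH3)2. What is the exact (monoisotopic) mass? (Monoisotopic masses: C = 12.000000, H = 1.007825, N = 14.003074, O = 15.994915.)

131.1310

Element totals:
  C: 7
  H: 17
  N: 1
  O: 1
Molecular formula: C7H17NO.
  M = 7(12.0) + 17(1.007825) + 14.003074 + 15.994915
    = 84.000000 + 17.133025 + 14.003074 + 15.994915 = 131.131014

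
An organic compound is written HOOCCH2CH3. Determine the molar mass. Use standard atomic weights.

Atom tally by fragment:
  HOOCCH2 → C:2 H:3 O:2
  CH3 → C:1 H:3
Element totals:
  C: 3
  H: 6
  O: 2
Molecular formula: C3H6O2.
  M = 3(12.011) + 6(1.008) + 2(15.999)
    = 36.033 + 6.048 + 31.998 = 74.079

74.08 g/mol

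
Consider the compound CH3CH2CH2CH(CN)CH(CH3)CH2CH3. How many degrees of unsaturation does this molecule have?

Element totals:
  C: 9
  H: 17
  N: 1
Molecular formula: C9H17N.
DoU = (2C + 2 + N − H − X) / 2 = (2·9 + 2 + 1 − 17 − 0) / 2 = 2.

2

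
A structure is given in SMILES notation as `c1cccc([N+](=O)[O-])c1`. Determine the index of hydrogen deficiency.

5

Atom tally by fragment:
  benzene ring core → C:6 H:6
  (− 1 ring H displaced by substituents)
  + NO2 → N:1 O:2
Element totals:
  C: 6
  H: 5
  N: 1
  O: 2
Molecular formula: C6H5NO2.
DoU = (2C + 2 + N − H − X) / 2 = (2·6 + 2 + 1 − 5 − 0) / 2 = 5.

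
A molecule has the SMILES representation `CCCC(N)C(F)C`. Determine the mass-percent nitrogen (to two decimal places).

11.75%

Atom tally by fragment:
  CH3 → C:1 H:3
  CH2 → C:1 H:2
  CH2 → C:1 H:2
  CH(NH2) → C:1 H:3 N:1
  CH(F) → C:1 H:1 F:1
  CH3 → C:1 H:3
Element totals:
  C: 6
  H: 14
  F: 1
  N: 1
Molecular formula: C6H14FN.
Molar mass = 119.183 g/mol.
Mass from N: 1 × 14.007 = 14.007 g/mol.
%N = 14.007 / 119.183 × 100 = 11.75%.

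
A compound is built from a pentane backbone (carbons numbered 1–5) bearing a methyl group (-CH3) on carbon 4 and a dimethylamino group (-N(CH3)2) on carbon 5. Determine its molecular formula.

Atom tally by fragment:
  CH3 → C:1 H:3
  CH2 → C:1 H:2
  CH2 → C:1 H:2
  CH(CH3) → C:2 H:4
  CH2N(CH3)2 → C:3 H:8 N:1
Element totals:
  C: 8
  H: 19
  N: 1

C8H19N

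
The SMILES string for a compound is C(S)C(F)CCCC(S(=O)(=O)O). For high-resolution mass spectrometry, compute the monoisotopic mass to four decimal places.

Atom tally by fragment:
  HSCH2 → C:1 H:3 S:1
  CH(F) → C:1 H:1 F:1
  CH2 → C:1 H:2
  CH2 → C:1 H:2
  CH2 → C:1 H:2
  CH2SO3H → C:1 H:3 S:1 O:3
Element totals:
  C: 6
  H: 13
  F: 1
  O: 3
  S: 2
Molecular formula: C6H13FO3S2.
  M = 6(12.0) + 13(1.007825) + 18.998403 + 3(15.994915) + 2(31.972071)
    = 72.000000 + 13.101725 + 18.998403 + 47.984745 + 63.944142 = 216.029015

216.0290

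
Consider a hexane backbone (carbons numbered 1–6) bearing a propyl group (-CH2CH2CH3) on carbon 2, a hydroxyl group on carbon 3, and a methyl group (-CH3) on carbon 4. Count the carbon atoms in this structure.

Atom tally by fragment:
  CH3 → C:1 H:3
  CH(CH2CH2CH3) → C:4 H:8
  CH(OH) → C:1 H:2 O:1
  CH(CH3) → C:2 H:4
  CH2 → C:1 H:2
  CH3 → C:1 H:3
Element totals:
  C: 10
  H: 22
  O: 1

10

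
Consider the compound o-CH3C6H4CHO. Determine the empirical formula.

C8H8O

Atom tally by fragment:
  benzene ring core → C:6 H:6
  (− 2 ring H displaced by substituents)
  + CH3 → C:1 H:3
  + CHO → C:1 H:1 O:1
Element totals:
  C: 8
  H: 8
  O: 1
Molecular formula: C8H8O.
gcd of subscripts (8, 8, 1) = 1, so the empirical formula equals the molecular formula.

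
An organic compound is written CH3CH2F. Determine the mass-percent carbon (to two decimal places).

Atom tally by fragment:
  CH3 → C:1 H:3
  CH2F → C:1 H:2 F:1
Element totals:
  C: 2
  H: 5
  F: 1
Molecular formula: C2H5F.
Molar mass = 48.060 g/mol.
Mass from C: 2 × 12.011 = 24.022 g/mol.
%C = 24.022 / 48.060 × 100 = 49.98%.

49.98%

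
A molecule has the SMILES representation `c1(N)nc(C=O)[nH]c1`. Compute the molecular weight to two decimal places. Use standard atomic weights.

111.10 g/mol

Atom tally by fragment:
  imidazole ring core → C:3 H:4 N:2
  (− 2 ring H displaced by substituents)
  + NH2 → N:1 H:2
  + CHO → C:1 H:1 O:1
Element totals:
  C: 4
  H: 5
  N: 3
  O: 1
Molecular formula: C4H5N3O.
  M = 4(12.011) + 5(1.008) + 3(14.007) + 15.999
    = 48.044 + 5.040 + 42.021 + 15.999 = 111.104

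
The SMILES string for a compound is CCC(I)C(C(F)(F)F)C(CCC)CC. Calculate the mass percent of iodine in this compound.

Atom tally by fragment:
  CH3 → C:1 H:3
  CH2 → C:1 H:2
  CH(I) → C:1 H:1 I:1
  CH(CF3) → C:2 H:1 F:3
  CH(CH2CH2CH3) → C:4 H:8
  CH2 → C:1 H:2
  CH3 → C:1 H:3
Element totals:
  C: 11
  H: 20
  F: 3
  I: 1
Molecular formula: C11H20F3I.
Molar mass = 336.179 g/mol.
Mass from I: 1 × 126.904 = 126.904 g/mol.
%I = 126.904 / 336.179 × 100 = 37.75%.

37.75%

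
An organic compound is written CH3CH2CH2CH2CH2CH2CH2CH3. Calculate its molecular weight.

Atom tally by fragment:
  CH3 → C:1 H:3
  CH2 → C:1 H:2
  CH2 → C:1 H:2
  CH2 → C:1 H:2
  CH2 → C:1 H:2
  CH2 → C:1 H:2
  CH2 → C:1 H:2
  CH3 → C:1 H:3
Element totals:
  C: 8
  H: 18
Molecular formula: C8H18.
  M = 8(12.011) + 18(1.008)
    = 96.088 + 18.144 = 114.232

114.23 g/mol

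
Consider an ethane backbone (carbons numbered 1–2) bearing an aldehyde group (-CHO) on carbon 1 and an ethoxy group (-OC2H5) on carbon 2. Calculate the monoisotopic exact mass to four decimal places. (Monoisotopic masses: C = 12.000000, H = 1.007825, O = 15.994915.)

Atom tally by fragment:
  OHCCH2 → C:2 H:3 O:1
  CH2OC2H5 → C:3 H:7 O:1
Element totals:
  C: 5
  H: 10
  O: 2
Molecular formula: C5H10O2.
  M = 5(12.0) + 10(1.007825) + 2(15.994915)
    = 60.000000 + 10.078250 + 31.989830 = 102.068080

102.0681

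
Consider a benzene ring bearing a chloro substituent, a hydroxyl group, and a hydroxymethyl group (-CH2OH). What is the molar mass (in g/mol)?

158.58 g/mol

Atom tally by fragment:
  benzene ring core → C:6 H:6
  (− 3 ring H displaced by substituents)
  + Cl → Cl:1
  + OH → O:1 H:1
  + CH2OH → C:1 H:3 O:1
Element totals:
  C: 7
  H: 7
  Cl: 1
  O: 2
Molecular formula: C7H7ClO2.
  M = 7(12.011) + 7(1.008) + 35.45 + 2(15.999)
    = 84.077 + 7.056 + 35.450 + 31.998 = 158.581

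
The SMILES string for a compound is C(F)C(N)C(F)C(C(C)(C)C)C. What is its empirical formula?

C9H19F2N

Atom tally by fragment:
  FCH2 → C:1 H:2 F:1
  CH(NH2) → C:1 H:3 N:1
  CH(F) → C:1 H:1 F:1
  CH(C(CH3)3) → C:5 H:10
  CH3 → C:1 H:3
Element totals:
  C: 9
  H: 19
  F: 2
  N: 1
Molecular formula: C9H19F2N.
gcd of subscripts (9, 2, 19, 1) = 1, so the empirical formula equals the molecular formula.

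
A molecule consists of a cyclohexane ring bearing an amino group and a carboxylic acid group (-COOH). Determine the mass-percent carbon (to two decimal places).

Atom tally by fragment:
  cyclohexane ring core → C:6 H:12
  (− 2 ring H displaced by substituents)
  + NH2 → N:1 H:2
  + COOH → C:1 H:1 O:2
Element totals:
  C: 7
  H: 13
  N: 1
  O: 2
Molecular formula: C7H13NO2.
Molar mass = 143.186 g/mol.
Mass from C: 7 × 12.011 = 84.077 g/mol.
%C = 84.077 / 143.186 × 100 = 58.72%.

58.72%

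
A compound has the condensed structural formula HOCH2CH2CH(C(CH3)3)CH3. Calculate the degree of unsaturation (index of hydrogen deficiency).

0

Element totals:
  C: 8
  H: 18
  O: 1
Molecular formula: C8H18O.
DoU = (2C + 2 + N − H − X) / 2 = (2·8 + 2 + 0 − 18 − 0) / 2 = 0.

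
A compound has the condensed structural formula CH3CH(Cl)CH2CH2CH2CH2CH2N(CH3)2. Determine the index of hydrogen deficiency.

Atom tally by fragment:
  CH3 → C:1 H:3
  CH(Cl) → C:1 H:1 Cl:1
  CH2 → C:1 H:2
  CH2 → C:1 H:2
  CH2 → C:1 H:2
  CH2 → C:1 H:2
  CH2N(CH3)2 → C:3 H:8 N:1
Element totals:
  C: 9
  H: 20
  Cl: 1
  N: 1
Molecular formula: C9H20ClN.
DoU = (2C + 2 + N − H − X) / 2 = (2·9 + 2 + 1 − 20 − 1) / 2 = 0.

0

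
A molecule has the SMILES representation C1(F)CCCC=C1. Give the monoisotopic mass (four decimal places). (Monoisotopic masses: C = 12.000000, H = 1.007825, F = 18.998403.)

Atom tally by fragment:
  cyclohexene ring core → C:6 H:10
  (− 1 ring H displaced by substituents)
  + F → F:1
Element totals:
  C: 6
  H: 9
  F: 1
Molecular formula: C6H9F.
  M = 6(12.0) + 9(1.007825) + 18.998403
    = 72.000000 + 9.070425 + 18.998403 = 100.068828

100.0688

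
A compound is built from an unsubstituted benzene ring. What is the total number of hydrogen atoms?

Atom tally by fragment:
  benzene ring core → C:6 H:6
Element totals:
  C: 6
  H: 6

6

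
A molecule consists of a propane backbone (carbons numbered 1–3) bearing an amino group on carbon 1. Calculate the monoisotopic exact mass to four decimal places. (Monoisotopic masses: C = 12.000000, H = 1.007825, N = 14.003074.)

Atom tally by fragment:
  H2NCH2 → C:1 H:4 N:1
  CH2 → C:1 H:2
  CH3 → C:1 H:3
Element totals:
  C: 3
  H: 9
  N: 1
Molecular formula: C3H9N.
  M = 3(12.0) + 9(1.007825) + 14.003074
    = 36.000000 + 9.070425 + 14.003074 = 59.073499

59.0735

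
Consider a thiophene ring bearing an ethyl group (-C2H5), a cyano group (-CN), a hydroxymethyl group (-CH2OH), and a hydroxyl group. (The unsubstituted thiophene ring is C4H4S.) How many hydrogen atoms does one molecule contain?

9

Atom tally by fragment:
  thiophene ring core → C:4 H:4 S:1
  (− 4 ring H displaced by substituents)
  + C2H5 → C:2 H:5
  + CN → C:1 N:1
  + CH2OH → C:1 H:3 O:1
  + OH → O:1 H:1
Element totals:
  C: 8
  H: 9
  N: 1
  O: 2
  S: 1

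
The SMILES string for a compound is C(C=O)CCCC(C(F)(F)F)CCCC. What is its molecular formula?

C11H19F3O

Atom tally by fragment:
  OHCCH2 → C:2 H:3 O:1
  CH2 → C:1 H:2
  CH2 → C:1 H:2
  CH2 → C:1 H:2
  CH(CF3) → C:2 H:1 F:3
  CH2 → C:1 H:2
  CH2 → C:1 H:2
  CH2 → C:1 H:2
  CH3 → C:1 H:3
Element totals:
  C: 11
  H: 19
  F: 3
  O: 1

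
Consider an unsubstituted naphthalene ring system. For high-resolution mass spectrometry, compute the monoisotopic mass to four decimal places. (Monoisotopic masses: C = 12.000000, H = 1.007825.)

Atom tally by fragment:
  naphthalene ring system core → C:10 H:8
Element totals:
  C: 10
  H: 8
Molecular formula: C10H8.
  M = 10(12.0) + 8(1.007825)
    = 120.000000 + 8.062600 = 128.062600

128.0626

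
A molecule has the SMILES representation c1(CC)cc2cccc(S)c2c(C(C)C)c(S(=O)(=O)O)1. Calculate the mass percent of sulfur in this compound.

20.66%

Atom tally by fragment:
  naphthalene ring system core → C:10 H:8
  (− 4 ring H displaced by substituents)
  + C2H5 → C:2 H:5
  + SH → S:1 H:1
  + CH(CH3)2 → C:3 H:7
  + SO3H → S:1 O:3 H:1
Element totals:
  C: 15
  H: 18
  O: 3
  S: 2
Molecular formula: C15H18O3S2.
Molar mass = 310.426 g/mol.
Mass from S: 2 × 32.06 = 64.120 g/mol.
%S = 64.120 / 310.426 × 100 = 20.66%.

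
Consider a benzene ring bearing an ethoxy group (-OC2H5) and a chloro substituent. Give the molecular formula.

Atom tally by fragment:
  benzene ring core → C:6 H:6
  (− 2 ring H displaced by substituents)
  + OC2H5 → C:2 H:5 O:1
  + Cl → Cl:1
Element totals:
  C: 8
  H: 9
  Cl: 1
  O: 1

C8H9ClO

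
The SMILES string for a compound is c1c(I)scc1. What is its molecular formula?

C4H3IS

Atom tally by fragment:
  thiophene ring core → C:4 H:4 S:1
  (− 1 ring H displaced by substituents)
  + I → I:1
Element totals:
  C: 4
  H: 3
  I: 1
  S: 1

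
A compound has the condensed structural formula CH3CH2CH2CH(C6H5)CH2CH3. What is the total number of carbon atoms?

12

Atom tally by fragment:
  CH3 → C:1 H:3
  CH2 → C:1 H:2
  CH2 → C:1 H:2
  CH(C6H5) → C:7 H:6
  CH2 → C:1 H:2
  CH3 → C:1 H:3
Element totals:
  C: 12
  H: 18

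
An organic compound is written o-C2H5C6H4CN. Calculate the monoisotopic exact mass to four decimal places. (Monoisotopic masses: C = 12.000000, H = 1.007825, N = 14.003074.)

131.0735

Atom tally by fragment:
  benzene ring core → C:6 H:6
  (− 2 ring H displaced by substituents)
  + C2H5 → C:2 H:5
  + CN → C:1 N:1
Element totals:
  C: 9
  H: 9
  N: 1
Molecular formula: C9H9N.
  M = 9(12.0) + 9(1.007825) + 14.003074
    = 108.000000 + 9.070425 + 14.003074 = 131.073499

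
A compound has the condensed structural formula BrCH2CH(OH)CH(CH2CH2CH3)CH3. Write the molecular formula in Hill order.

Atom tally by fragment:
  BrCH2 → C:1 H:2 Br:1
  CH(OH) → C:1 H:2 O:1
  CH(CH2CH2CH3) → C:4 H:8
  CH3 → C:1 H:3
Element totals:
  C: 7
  H: 15
  Br: 1
  O: 1

C7H15BrO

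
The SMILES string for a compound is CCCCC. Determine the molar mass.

Atom tally by fragment:
  CH3 → C:1 H:3
  CH2 → C:1 H:2
  CH2 → C:1 H:2
  CH2 → C:1 H:2
  CH3 → C:1 H:3
Element totals:
  C: 5
  H: 12
Molecular formula: C5H12.
  M = 5(12.011) + 12(1.008)
    = 60.055 + 12.096 = 72.151

72.15 g/mol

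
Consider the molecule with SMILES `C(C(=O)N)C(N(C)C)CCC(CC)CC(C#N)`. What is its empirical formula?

C13H25N3O

Atom tally by fragment:
  H2NOCCH2 → C:2 H:4 O:1 N:1
  CH(N(CH3)2) → C:3 H:7 N:1
  CH2 → C:1 H:2
  CH2 → C:1 H:2
  CH(C2H5) → C:3 H:6
  CH2 → C:1 H:2
  CH2CN → C:2 H:2 N:1
Element totals:
  C: 13
  H: 25
  N: 3
  O: 1
Molecular formula: C13H25N3O.
gcd of subscripts (13, 25, 3, 1) = 1, so the empirical formula equals the molecular formula.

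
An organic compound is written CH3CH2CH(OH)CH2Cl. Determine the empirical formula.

C4H9ClO

Atom tally by fragment:
  CH3 → C:1 H:3
  CH2 → C:1 H:2
  CH(OH) → C:1 H:2 O:1
  CH2Cl → C:1 H:2 Cl:1
Element totals:
  C: 4
  H: 9
  Cl: 1
  O: 1
Molecular formula: C4H9ClO.
gcd of subscripts (4, 1, 9, 1) = 1, so the empirical formula equals the molecular formula.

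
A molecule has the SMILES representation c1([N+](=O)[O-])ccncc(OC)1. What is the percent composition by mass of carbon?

46.76%

Atom tally by fragment:
  pyridine ring core → C:5 H:5 N:1
  (− 2 ring H displaced by substituents)
  + NO2 → N:1 O:2
  + OCH3 → C:1 H:3 O:1
Element totals:
  C: 6
  H: 6
  N: 2
  O: 3
Molecular formula: C6H6N2O3.
Molar mass = 154.125 g/mol.
Mass from C: 6 × 12.011 = 72.066 g/mol.
%C = 72.066 / 154.125 × 100 = 46.76%.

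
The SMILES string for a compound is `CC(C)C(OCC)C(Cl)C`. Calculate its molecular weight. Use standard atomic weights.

Atom tally by fragment:
  CH3 → C:1 H:3
  CH(CH3) → C:2 H:4
  CH(OC2H5) → C:3 H:6 O:1
  CH(Cl) → C:1 H:1 Cl:1
  CH3 → C:1 H:3
Element totals:
  C: 8
  H: 17
  Cl: 1
  O: 1
Molecular formula: C8H17ClO.
  M = 8(12.011) + 17(1.008) + 35.45 + 15.999
    = 96.088 + 17.136 + 35.450 + 15.999 = 164.673

164.67 g/mol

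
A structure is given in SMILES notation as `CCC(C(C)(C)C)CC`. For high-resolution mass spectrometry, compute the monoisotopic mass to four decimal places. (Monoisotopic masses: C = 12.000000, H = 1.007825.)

128.1565

Atom tally by fragment:
  CH3 → C:1 H:3
  CH2 → C:1 H:2
  CH(C(CH3)3) → C:5 H:10
  CH2 → C:1 H:2
  CH3 → C:1 H:3
Element totals:
  C: 9
  H: 20
Molecular formula: C9H20.
  M = 9(12.0) + 20(1.007825)
    = 108.000000 + 20.156500 = 128.156500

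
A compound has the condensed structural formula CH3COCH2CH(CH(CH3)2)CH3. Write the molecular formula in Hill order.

C8H16O

Atom tally by fragment:
  CH3COCH2 → C:3 H:5 O:1
  CH(CH(CH3)2) → C:4 H:8
  CH3 → C:1 H:3
Element totals:
  C: 8
  H: 16
  O: 1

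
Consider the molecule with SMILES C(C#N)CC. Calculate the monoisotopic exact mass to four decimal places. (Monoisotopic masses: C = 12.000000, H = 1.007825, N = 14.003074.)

Atom tally by fragment:
  NCCH2 → C:2 H:2 N:1
  CH2 → C:1 H:2
  CH3 → C:1 H:3
Element totals:
  C: 4
  H: 7
  N: 1
Molecular formula: C4H7N.
  M = 4(12.0) + 7(1.007825) + 14.003074
    = 48.000000 + 7.054775 + 14.003074 = 69.057849

69.0578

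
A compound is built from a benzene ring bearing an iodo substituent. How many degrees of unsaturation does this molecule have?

Atom tally by fragment:
  benzene ring core → C:6 H:6
  (− 1 ring H displaced by substituents)
  + I → I:1
Element totals:
  C: 6
  H: 5
  I: 1
Molecular formula: C6H5I.
DoU = (2C + 2 + N − H − X) / 2 = (2·6 + 2 + 0 − 5 − 1) / 2 = 4.

4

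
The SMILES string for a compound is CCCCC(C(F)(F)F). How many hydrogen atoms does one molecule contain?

Atom tally by fragment:
  CH3 → C:1 H:3
  CH2 → C:1 H:2
  CH2 → C:1 H:2
  CH2 → C:1 H:2
  CH2CF3 → C:2 H:2 F:3
Element totals:
  C: 6
  H: 11
  F: 3

11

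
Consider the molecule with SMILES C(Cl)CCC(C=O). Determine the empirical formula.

C5H9ClO

Atom tally by fragment:
  ClCH2 → C:1 H:2 Cl:1
  CH2 → C:1 H:2
  CH2 → C:1 H:2
  CH2CHO → C:2 H:3 O:1
Element totals:
  C: 5
  H: 9
  Cl: 1
  O: 1
Molecular formula: C5H9ClO.
gcd of subscripts (5, 1, 9, 1) = 1, so the empirical formula equals the molecular formula.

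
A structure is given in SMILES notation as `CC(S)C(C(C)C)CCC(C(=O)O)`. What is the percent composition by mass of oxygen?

Atom tally by fragment:
  CH3 → C:1 H:3
  CH(SH) → C:1 H:2 S:1
  CH(CH(CH3)2) → C:4 H:8
  CH2 → C:1 H:2
  CH2 → C:1 H:2
  CH2COOH → C:2 H:3 O:2
Element totals:
  C: 10
  H: 20
  O: 2
  S: 1
Molecular formula: C10H20O2S.
Molar mass = 204.328 g/mol.
Mass from O: 2 × 15.999 = 31.998 g/mol.
%O = 31.998 / 204.328 × 100 = 15.66%.

15.66%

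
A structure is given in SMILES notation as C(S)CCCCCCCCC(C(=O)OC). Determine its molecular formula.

Atom tally by fragment:
  HSCH2 → C:1 H:3 S:1
  CH2 → C:1 H:2
  CH2 → C:1 H:2
  CH2 → C:1 H:2
  CH2 → C:1 H:2
  CH2 → C:1 H:2
  CH2 → C:1 H:2
  CH2 → C:1 H:2
  CH2 → C:1 H:2
  CH2COOCH3 → C:3 H:5 O:2
Element totals:
  C: 12
  H: 24
  O: 2
  S: 1

C12H24O2S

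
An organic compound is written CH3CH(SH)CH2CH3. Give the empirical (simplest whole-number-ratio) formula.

C4H10S

Element totals:
  C: 4
  H: 10
  S: 1
Molecular formula: C4H10S.
gcd of subscripts (4, 10, 1) = 1, so the empirical formula equals the molecular formula.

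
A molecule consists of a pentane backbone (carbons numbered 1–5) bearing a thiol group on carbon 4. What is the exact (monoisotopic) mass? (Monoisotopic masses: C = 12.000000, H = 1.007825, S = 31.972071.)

Atom tally by fragment:
  CH3 → C:1 H:3
  CH2 → C:1 H:2
  CH2 → C:1 H:2
  CH(SH) → C:1 H:2 S:1
  CH3 → C:1 H:3
Element totals:
  C: 5
  H: 12
  S: 1
Molecular formula: C5H12S.
  M = 5(12.0) + 12(1.007825) + 31.972071
    = 60.000000 + 12.093900 + 31.972071 = 104.065971

104.0660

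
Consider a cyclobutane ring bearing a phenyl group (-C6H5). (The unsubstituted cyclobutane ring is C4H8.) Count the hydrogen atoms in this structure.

Atom tally by fragment:
  cyclobutane ring core → C:4 H:8
  (− 1 ring H displaced by substituents)
  + C6H5 → C:6 H:5
Element totals:
  C: 10
  H: 12

12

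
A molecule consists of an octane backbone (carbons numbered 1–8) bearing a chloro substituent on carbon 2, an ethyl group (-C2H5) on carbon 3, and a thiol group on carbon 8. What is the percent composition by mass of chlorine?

16.98%

Atom tally by fragment:
  CH3 → C:1 H:3
  CH(Cl) → C:1 H:1 Cl:1
  CH(C2H5) → C:3 H:6
  CH2 → C:1 H:2
  CH2 → C:1 H:2
  CH2 → C:1 H:2
  CH2 → C:1 H:2
  CH2SH → C:1 H:3 S:1
Element totals:
  C: 10
  H: 21
  Cl: 1
  S: 1
Molecular formula: C10H21ClS.
Molar mass = 208.788 g/mol.
Mass from Cl: 1 × 35.45 = 35.450 g/mol.
%Cl = 35.450 / 208.788 × 100 = 16.98%.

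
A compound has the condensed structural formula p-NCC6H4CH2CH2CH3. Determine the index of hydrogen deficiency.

Atom tally by fragment:
  benzene ring core → C:6 H:6
  (− 2 ring H displaced by substituents)
  + CN → C:1 N:1
  + CH2CH2CH3 → C:3 H:7
Element totals:
  C: 10
  H: 11
  N: 1
Molecular formula: C10H11N.
DoU = (2C + 2 + N − H − X) / 2 = (2·10 + 2 + 1 − 11 − 0) / 2 = 6.

6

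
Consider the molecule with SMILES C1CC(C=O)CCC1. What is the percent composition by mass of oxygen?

Atom tally by fragment:
  cyclohexane ring core → C:6 H:12
  (− 1 ring H displaced by substituents)
  + CHO → C:1 H:1 O:1
Element totals:
  C: 7
  H: 12
  O: 1
Molecular formula: C7H12O.
Molar mass = 112.172 g/mol.
Mass from O: 1 × 15.999 = 15.999 g/mol.
%O = 15.999 / 112.172 × 100 = 14.26%.

14.26%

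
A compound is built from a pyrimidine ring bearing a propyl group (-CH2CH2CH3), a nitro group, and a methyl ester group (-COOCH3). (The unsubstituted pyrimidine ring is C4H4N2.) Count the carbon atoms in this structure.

Atom tally by fragment:
  pyrimidine ring core → C:4 H:4 N:2
  (− 3 ring H displaced by substituents)
  + CH2CH2CH3 → C:3 H:7
  + NO2 → N:1 O:2
  + COOCH3 → C:2 H:3 O:2
Element totals:
  C: 9
  H: 11
  N: 3
  O: 4

9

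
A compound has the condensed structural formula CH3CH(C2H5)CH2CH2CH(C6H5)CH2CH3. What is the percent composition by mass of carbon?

Element totals:
  C: 15
  H: 24
Molecular formula: C15H24.
Molar mass = 204.357 g/mol.
Mass from C: 15 × 12.011 = 180.165 g/mol.
%C = 180.165 / 204.357 × 100 = 88.16%.

88.16%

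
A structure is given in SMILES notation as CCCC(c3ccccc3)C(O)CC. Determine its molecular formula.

Atom tally by fragment:
  CH3 → C:1 H:3
  CH2 → C:1 H:2
  CH2 → C:1 H:2
  CH(C6H5) → C:7 H:6
  CH(OH) → C:1 H:2 O:1
  CH2 → C:1 H:2
  CH3 → C:1 H:3
Element totals:
  C: 13
  H: 20
  O: 1

C13H20O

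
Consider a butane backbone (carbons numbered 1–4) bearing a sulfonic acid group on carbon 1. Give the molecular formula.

C4H10O3S

Atom tally by fragment:
  HO3SCH2 → C:1 H:3 S:1 O:3
  CH2 → C:1 H:2
  CH2 → C:1 H:2
  CH3 → C:1 H:3
Element totals:
  C: 4
  H: 10
  O: 3
  S: 1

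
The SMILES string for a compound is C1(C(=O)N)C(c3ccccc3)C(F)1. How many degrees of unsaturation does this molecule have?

6

Atom tally by fragment:
  cyclopropane ring core → C:3 H:6
  (− 3 ring H displaced by substituents)
  + CONH2 → C:1 H:2 O:1 N:1
  + C6H5 → C:6 H:5
  + F → F:1
Element totals:
  C: 10
  H: 10
  F: 1
  N: 1
  O: 1
Molecular formula: C10H10FNO.
DoU = (2C + 2 + N − H − X) / 2 = (2·10 + 2 + 1 − 10 − 1) / 2 = 6.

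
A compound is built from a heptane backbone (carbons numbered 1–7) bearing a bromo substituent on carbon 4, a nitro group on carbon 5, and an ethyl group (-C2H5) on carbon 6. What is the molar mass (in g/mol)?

252.15 g/mol

Atom tally by fragment:
  CH3 → C:1 H:3
  CH2 → C:1 H:2
  CH2 → C:1 H:2
  CH(Br) → C:1 H:1 Br:1
  CH(NO2) → C:1 H:1 N:1 O:2
  CH(C2H5) → C:3 H:6
  CH3 → C:1 H:3
Element totals:
  C: 9
  H: 18
  Br: 1
  N: 1
  O: 2
Molecular formula: C9H18BrNO2.
  M = 9(12.011) + 18(1.008) + 79.904 + 14.007 + 2(15.999)
    = 108.099 + 18.144 + 79.904 + 14.007 + 31.998 = 252.152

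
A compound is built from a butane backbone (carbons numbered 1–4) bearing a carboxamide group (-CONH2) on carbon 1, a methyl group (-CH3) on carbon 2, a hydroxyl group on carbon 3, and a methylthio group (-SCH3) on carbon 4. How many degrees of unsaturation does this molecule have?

1

Atom tally by fragment:
  H2NOCCH2 → C:2 H:4 O:1 N:1
  CH(CH3) → C:2 H:4
  CH(OH) → C:1 H:2 O:1
  CH2SCH3 → C:2 H:5 S:1
Element totals:
  C: 7
  H: 15
  N: 1
  O: 2
  S: 1
Molecular formula: C7H15NO2S.
DoU = (2C + 2 + N − H − X) / 2 = (2·7 + 2 + 1 − 15 − 0) / 2 = 1.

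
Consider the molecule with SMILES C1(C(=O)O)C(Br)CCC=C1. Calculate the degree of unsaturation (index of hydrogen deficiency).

3

Atom tally by fragment:
  cyclohexene ring core → C:6 H:10
  (− 2 ring H displaced by substituents)
  + COOH → C:1 H:1 O:2
  + Br → Br:1
Element totals:
  C: 7
  H: 9
  Br: 1
  O: 2
Molecular formula: C7H9BrO2.
DoU = (2C + 2 + N − H − X) / 2 = (2·7 + 2 + 0 − 9 − 1) / 2 = 3.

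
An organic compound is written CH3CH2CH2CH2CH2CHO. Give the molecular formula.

C6H12O

Atom tally by fragment:
  CH3 → C:1 H:3
  CH2 → C:1 H:2
  CH2 → C:1 H:2
  CH2 → C:1 H:2
  CH2CHO → C:2 H:3 O:1
Element totals:
  C: 6
  H: 12
  O: 1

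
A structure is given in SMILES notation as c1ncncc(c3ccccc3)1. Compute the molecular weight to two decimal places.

156.19 g/mol

Atom tally by fragment:
  pyrimidine ring core → C:4 H:4 N:2
  (− 1 ring H displaced by substituents)
  + C6H5 → C:6 H:5
Element totals:
  C: 10
  H: 8
  N: 2
Molecular formula: C10H8N2.
  M = 10(12.011) + 8(1.008) + 2(14.007)
    = 120.110 + 8.064 + 28.014 = 156.188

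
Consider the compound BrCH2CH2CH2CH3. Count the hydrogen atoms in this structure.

9

Atom tally by fragment:
  BrCH2 → C:1 H:2 Br:1
  CH2 → C:1 H:2
  CH2 → C:1 H:2
  CH3 → C:1 H:3
Element totals:
  C: 4
  H: 9
  Br: 1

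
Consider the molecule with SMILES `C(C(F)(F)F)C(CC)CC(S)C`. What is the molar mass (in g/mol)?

Atom tally by fragment:
  F3CCH2 → C:2 H:2 F:3
  CH(C2H5) → C:3 H:6
  CH2 → C:1 H:2
  CH(SH) → C:1 H:2 S:1
  CH3 → C:1 H:3
Element totals:
  C: 8
  H: 15
  F: 3
  S: 1
Molecular formula: C8H15F3S.
  M = 8(12.011) + 15(1.008) + 3(18.998) + 32.06
    = 96.088 + 15.120 + 56.994 + 32.060 = 200.262

200.26 g/mol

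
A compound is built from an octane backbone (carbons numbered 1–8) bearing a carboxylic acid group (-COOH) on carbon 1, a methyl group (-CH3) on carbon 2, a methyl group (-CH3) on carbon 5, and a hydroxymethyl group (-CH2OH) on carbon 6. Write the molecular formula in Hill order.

Atom tally by fragment:
  HOOCCH2 → C:2 H:3 O:2
  CH(CH3) → C:2 H:4
  CH2 → C:1 H:2
  CH2 → C:1 H:2
  CH(CH3) → C:2 H:4
  CH(CH2OH) → C:2 H:4 O:1
  CH2 → C:1 H:2
  CH3 → C:1 H:3
Element totals:
  C: 12
  H: 24
  O: 3

C12H24O3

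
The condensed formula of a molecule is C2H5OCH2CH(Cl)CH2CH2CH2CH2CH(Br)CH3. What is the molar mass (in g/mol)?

271.62 g/mol

Element totals:
  C: 10
  H: 20
  Br: 1
  Cl: 1
  O: 1
Molecular formula: C10H20BrClO.
  M = 10(12.011) + 20(1.008) + 79.904 + 35.45 + 15.999
    = 120.110 + 20.160 + 79.904 + 35.450 + 15.999 = 271.623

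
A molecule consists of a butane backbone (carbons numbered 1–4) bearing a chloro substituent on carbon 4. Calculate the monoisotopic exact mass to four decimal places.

Atom tally by fragment:
  CH3 → C:1 H:3
  CH2 → C:1 H:2
  CH2 → C:1 H:2
  CH2Cl → C:1 H:2 Cl:1
Element totals:
  C: 4
  H: 9
  Cl: 1
Molecular formula: C4H9Cl.
  M = 4(12.0) + 9(1.007825) + 34.968853
    = 48.000000 + 9.070425 + 34.968853 = 92.039278

92.0393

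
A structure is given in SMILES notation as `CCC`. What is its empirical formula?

Atom tally by fragment:
  CH3 → C:1 H:3
  CH2 → C:1 H:2
  CH3 → C:1 H:3
Element totals:
  C: 3
  H: 8
Molecular formula: C3H8.
gcd of subscripts (3, 8) = 1, so the empirical formula equals the molecular formula.

C3H8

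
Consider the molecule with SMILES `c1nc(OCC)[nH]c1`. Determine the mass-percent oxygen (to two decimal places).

Atom tally by fragment:
  imidazole ring core → C:3 H:4 N:2
  (− 1 ring H displaced by substituents)
  + OC2H5 → C:2 H:5 O:1
Element totals:
  C: 5
  H: 8
  N: 2
  O: 1
Molecular formula: C5H8N2O.
Molar mass = 112.132 g/mol.
Mass from O: 1 × 15.999 = 15.999 g/mol.
%O = 15.999 / 112.132 × 100 = 14.27%.

14.27%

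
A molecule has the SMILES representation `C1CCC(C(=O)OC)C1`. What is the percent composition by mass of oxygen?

Atom tally by fragment:
  cyclopentane ring core → C:5 H:10
  (− 1 ring H displaced by substituents)
  + COOCH3 → C:2 H:3 O:2
Element totals:
  C: 7
  H: 12
  O: 2
Molecular formula: C7H12O2.
Molar mass = 128.171 g/mol.
Mass from O: 2 × 15.999 = 31.998 g/mol.
%O = 31.998 / 128.171 × 100 = 24.97%.

24.97%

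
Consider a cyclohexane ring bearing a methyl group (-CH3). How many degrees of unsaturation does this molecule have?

Atom tally by fragment:
  cyclohexane ring core → C:6 H:12
  (− 1 ring H displaced by substituents)
  + CH3 → C:1 H:3
Element totals:
  C: 7
  H: 14
Molecular formula: C7H14.
DoU = (2C + 2 + N − H − X) / 2 = (2·7 + 2 + 0 − 14 − 0) / 2 = 1.

1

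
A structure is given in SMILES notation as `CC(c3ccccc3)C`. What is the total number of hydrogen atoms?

12

Atom tally by fragment:
  CH3 → C:1 H:3
  CH(C6H5) → C:7 H:6
  CH3 → C:1 H:3
Element totals:
  C: 9
  H: 12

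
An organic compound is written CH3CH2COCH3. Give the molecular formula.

C4H8O

Element totals:
  C: 4
  H: 8
  O: 1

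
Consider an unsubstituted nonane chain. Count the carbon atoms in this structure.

Atom tally by fragment:
  CH3 → C:1 H:3
  CH2 → C:1 H:2
  CH2 → C:1 H:2
  CH2 → C:1 H:2
  CH2 → C:1 H:2
  CH2 → C:1 H:2
  CH2 → C:1 H:2
  CH2 → C:1 H:2
  CH3 → C:1 H:3
Element totals:
  C: 9
  H: 20

9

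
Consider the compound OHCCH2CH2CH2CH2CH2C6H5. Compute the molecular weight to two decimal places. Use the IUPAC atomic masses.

Element totals:
  C: 12
  H: 16
  O: 1
Molecular formula: C12H16O.
  M = 12(12.011) + 16(1.008) + 15.999
    = 144.132 + 16.128 + 15.999 = 176.259

176.26 g/mol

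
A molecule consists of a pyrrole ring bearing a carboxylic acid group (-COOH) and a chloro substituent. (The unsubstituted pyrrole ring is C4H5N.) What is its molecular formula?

C5H4ClNO2

Atom tally by fragment:
  pyrrole ring core → C:4 H:5 N:1
  (− 2 ring H displaced by substituents)
  + COOH → C:1 H:1 O:2
  + Cl → Cl:1
Element totals:
  C: 5
  H: 4
  Cl: 1
  N: 1
  O: 2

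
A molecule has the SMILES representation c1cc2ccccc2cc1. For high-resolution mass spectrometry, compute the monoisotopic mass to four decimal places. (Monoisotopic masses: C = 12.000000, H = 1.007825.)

128.0626

Atom tally by fragment:
  naphthalene ring system core → C:10 H:8
Element totals:
  C: 10
  H: 8
Molecular formula: C10H8.
  M = 10(12.0) + 8(1.007825)
    = 120.000000 + 8.062600 = 128.062600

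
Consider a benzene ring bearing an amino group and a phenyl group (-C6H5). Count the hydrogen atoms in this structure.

11

Atom tally by fragment:
  benzene ring core → C:6 H:6
  (− 2 ring H displaced by substituents)
  + NH2 → N:1 H:2
  + C6H5 → C:6 H:5
Element totals:
  C: 12
  H: 11
  N: 1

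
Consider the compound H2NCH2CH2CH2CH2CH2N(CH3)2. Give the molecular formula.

Element totals:
  C: 7
  H: 18
  N: 2

C7H18N2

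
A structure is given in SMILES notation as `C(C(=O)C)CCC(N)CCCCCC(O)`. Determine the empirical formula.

C12H25NO2

Atom tally by fragment:
  CH3COCH2 → C:3 H:5 O:1
  CH2 → C:1 H:2
  CH2 → C:1 H:2
  CH(NH2) → C:1 H:3 N:1
  CH2 → C:1 H:2
  CH2 → C:1 H:2
  CH2 → C:1 H:2
  CH2 → C:1 H:2
  CH2 → C:1 H:2
  CH2OH → C:1 H:3 O:1
Element totals:
  C: 12
  H: 25
  N: 1
  O: 2
Molecular formula: C12H25NO2.
gcd of subscripts (12, 25, 1, 2) = 1, so the empirical formula equals the molecular formula.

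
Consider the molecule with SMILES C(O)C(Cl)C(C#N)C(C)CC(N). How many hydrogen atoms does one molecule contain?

15

Atom tally by fragment:
  HOCH2 → C:1 H:3 O:1
  CH(Cl) → C:1 H:1 Cl:1
  CH(CN) → C:2 H:1 N:1
  CH(CH3) → C:2 H:4
  CH2 → C:1 H:2
  CH2NH2 → C:1 H:4 N:1
Element totals:
  C: 8
  H: 15
  Cl: 1
  N: 2
  O: 1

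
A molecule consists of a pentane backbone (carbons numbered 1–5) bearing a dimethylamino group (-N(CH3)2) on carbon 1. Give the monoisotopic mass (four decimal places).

Atom tally by fragment:
  (CH3)2NCH2 → C:3 H:8 N:1
  CH2 → C:1 H:2
  CH2 → C:1 H:2
  CH2 → C:1 H:2
  CH3 → C:1 H:3
Element totals:
  C: 7
  H: 17
  N: 1
Molecular formula: C7H17N.
  M = 7(12.0) + 17(1.007825) + 14.003074
    = 84.000000 + 17.133025 + 14.003074 = 115.136099

115.1361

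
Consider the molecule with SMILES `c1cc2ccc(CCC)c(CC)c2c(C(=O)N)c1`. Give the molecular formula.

C16H19NO

Atom tally by fragment:
  naphthalene ring system core → C:10 H:8
  (− 3 ring H displaced by substituents)
  + CH2CH2CH3 → C:3 H:7
  + C2H5 → C:2 H:5
  + CONH2 → C:1 H:2 O:1 N:1
Element totals:
  C: 16
  H: 19
  N: 1
  O: 1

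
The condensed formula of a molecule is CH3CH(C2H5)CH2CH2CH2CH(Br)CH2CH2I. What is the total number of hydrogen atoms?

20

Atom tally by fragment:
  CH3 → C:1 H:3
  CH(C2H5) → C:3 H:6
  CH2 → C:1 H:2
  CH2 → C:1 H:2
  CH2 → C:1 H:2
  CH(Br) → C:1 H:1 Br:1
  CH2 → C:1 H:2
  CH2I → C:1 H:2 I:1
Element totals:
  C: 10
  H: 20
  Br: 1
  I: 1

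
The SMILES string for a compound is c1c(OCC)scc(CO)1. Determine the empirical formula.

Atom tally by fragment:
  thiophene ring core → C:4 H:4 S:1
  (− 2 ring H displaced by substituents)
  + OC2H5 → C:2 H:5 O:1
  + CH2OH → C:1 H:3 O:1
Element totals:
  C: 7
  H: 10
  O: 2
  S: 1
Molecular formula: C7H10O2S.
gcd of subscripts (7, 10, 2, 1) = 1, so the empirical formula equals the molecular formula.

C7H10O2S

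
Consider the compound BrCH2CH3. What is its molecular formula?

Atom tally by fragment:
  BrCH2 → C:1 H:2 Br:1
  CH3 → C:1 H:3
Element totals:
  C: 2
  H: 5
  Br: 1

C2H5Br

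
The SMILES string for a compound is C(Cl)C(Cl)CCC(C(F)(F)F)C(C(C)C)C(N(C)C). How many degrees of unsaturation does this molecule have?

Atom tally by fragment:
  ClCH2 → C:1 H:2 Cl:1
  CH(Cl) → C:1 H:1 Cl:1
  CH2 → C:1 H:2
  CH2 → C:1 H:2
  CH(CF3) → C:2 H:1 F:3
  CH(CH(CH3)2) → C:4 H:8
  CH2N(CH3)2 → C:3 H:8 N:1
Element totals:
  C: 13
  H: 24
  Cl: 2
  F: 3
  N: 1
Molecular formula: C13H24Cl2F3N.
DoU = (2C + 2 + N − H − X) / 2 = (2·13 + 2 + 1 − 24 − 5) / 2 = 0.

0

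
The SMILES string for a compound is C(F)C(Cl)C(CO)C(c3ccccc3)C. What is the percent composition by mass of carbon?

Atom tally by fragment:
  FCH2 → C:1 H:2 F:1
  CH(Cl) → C:1 H:1 Cl:1
  CH(CH2OH) → C:2 H:4 O:1
  CH(C6H5) → C:7 H:6
  CH3 → C:1 H:3
Element totals:
  C: 12
  H: 16
  Cl: 1
  F: 1
  O: 1
Molecular formula: C12H16ClFO.
Molar mass = 230.707 g/mol.
Mass from C: 12 × 12.011 = 144.132 g/mol.
%C = 144.132 / 230.707 × 100 = 62.47%.

62.47%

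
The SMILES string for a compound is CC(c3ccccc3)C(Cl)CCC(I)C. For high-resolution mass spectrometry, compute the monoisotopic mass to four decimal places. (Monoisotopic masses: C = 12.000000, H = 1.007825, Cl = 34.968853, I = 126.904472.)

Atom tally by fragment:
  CH3 → C:1 H:3
  CH(C6H5) → C:7 H:6
  CH(Cl) → C:1 H:1 Cl:1
  CH2 → C:1 H:2
  CH2 → C:1 H:2
  CH(I) → C:1 H:1 I:1
  CH3 → C:1 H:3
Element totals:
  C: 13
  H: 18
  Cl: 1
  I: 1
Molecular formula: C13H18ClI.
  M = 13(12.0) + 18(1.007825) + 34.968853 + 126.904472
    = 156.000000 + 18.140850 + 34.968853 + 126.904472 = 336.014175

336.0142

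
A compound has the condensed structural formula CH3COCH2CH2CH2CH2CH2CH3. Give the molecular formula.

Atom tally by fragment:
  CH3COCH2 → C:3 H:5 O:1
  CH2 → C:1 H:2
  CH2 → C:1 H:2
  CH2 → C:1 H:2
  CH2 → C:1 H:2
  CH3 → C:1 H:3
Element totals:
  C: 8
  H: 16
  O: 1

C8H16O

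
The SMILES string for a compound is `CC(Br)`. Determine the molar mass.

Atom tally by fragment:
  CH3 → C:1 H:3
  CH2Br → C:1 H:2 Br:1
Element totals:
  C: 2
  H: 5
  Br: 1
Molecular formula: C2H5Br.
  M = 2(12.011) + 5(1.008) + 79.904
    = 24.022 + 5.040 + 79.904 = 108.966

108.97 g/mol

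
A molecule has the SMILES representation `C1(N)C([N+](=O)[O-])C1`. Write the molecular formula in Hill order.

Atom tally by fragment:
  cyclopropane ring core → C:3 H:6
  (− 2 ring H displaced by substituents)
  + NH2 → N:1 H:2
  + NO2 → N:1 O:2
Element totals:
  C: 3
  H: 6
  N: 2
  O: 2

C3H6N2O2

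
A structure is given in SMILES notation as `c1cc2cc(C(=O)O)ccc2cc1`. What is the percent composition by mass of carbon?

76.73%

Atom tally by fragment:
  naphthalene ring system core → C:10 H:8
  (− 1 ring H displaced by substituents)
  + COOH → C:1 H:1 O:2
Element totals:
  C: 11
  H: 8
  O: 2
Molecular formula: C11H8O2.
Molar mass = 172.183 g/mol.
Mass from C: 11 × 12.011 = 132.121 g/mol.
%C = 132.121 / 172.183 × 100 = 76.73%.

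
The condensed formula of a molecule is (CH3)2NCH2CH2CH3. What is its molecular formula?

C5H13N

Atom tally by fragment:
  (CH3)2NCH2 → C:3 H:8 N:1
  CH2 → C:1 H:2
  CH3 → C:1 H:3
Element totals:
  C: 5
  H: 13
  N: 1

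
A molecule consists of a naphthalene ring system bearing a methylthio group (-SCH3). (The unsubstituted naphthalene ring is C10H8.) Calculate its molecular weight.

174.26 g/mol

Atom tally by fragment:
  naphthalene ring system core → C:10 H:8
  (− 1 ring H displaced by substituents)
  + SCH3 → C:1 H:3 S:1
Element totals:
  C: 11
  H: 10
  S: 1
Molecular formula: C11H10S.
  M = 11(12.011) + 10(1.008) + 32.06
    = 132.121 + 10.080 + 32.060 = 174.261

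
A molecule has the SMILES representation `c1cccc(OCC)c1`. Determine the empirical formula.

C8H10O

Atom tally by fragment:
  benzene ring core → C:6 H:6
  (− 1 ring H displaced by substituents)
  + OC2H5 → C:2 H:5 O:1
Element totals:
  C: 8
  H: 10
  O: 1
Molecular formula: C8H10O.
gcd of subscripts (8, 10, 1) = 1, so the empirical formula equals the molecular formula.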